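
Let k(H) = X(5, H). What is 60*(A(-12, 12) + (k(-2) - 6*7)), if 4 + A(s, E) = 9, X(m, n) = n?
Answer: -2340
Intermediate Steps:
k(H) = H
A(s, E) = 5 (A(s, E) = -4 + 9 = 5)
60*(A(-12, 12) + (k(-2) - 6*7)) = 60*(5 + (-2 - 6*7)) = 60*(5 + (-2 - 42)) = 60*(5 - 44) = 60*(-39) = -2340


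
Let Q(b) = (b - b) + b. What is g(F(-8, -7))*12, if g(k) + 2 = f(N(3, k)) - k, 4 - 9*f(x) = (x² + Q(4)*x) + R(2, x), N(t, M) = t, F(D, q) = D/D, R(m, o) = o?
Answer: -188/3 ≈ -62.667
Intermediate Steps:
Q(b) = b (Q(b) = 0 + b = b)
F(D, q) = 1
f(x) = 4/9 - 5*x/9 - x²/9 (f(x) = 4/9 - ((x² + 4*x) + x)/9 = 4/9 - (x² + 5*x)/9 = 4/9 + (-5*x/9 - x²/9) = 4/9 - 5*x/9 - x²/9)
g(k) = -38/9 - k (g(k) = -2 + ((4/9 - 5/9*3 - ⅑*3²) - k) = -2 + ((4/9 - 5/3 - ⅑*9) - k) = -2 + ((4/9 - 5/3 - 1) - k) = -2 + (-20/9 - k) = -38/9 - k)
g(F(-8, -7))*12 = (-38/9 - 1*1)*12 = (-38/9 - 1)*12 = -47/9*12 = -188/3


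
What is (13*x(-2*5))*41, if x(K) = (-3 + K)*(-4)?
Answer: 27716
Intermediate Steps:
x(K) = 12 - 4*K
(13*x(-2*5))*41 = (13*(12 - (-8)*5))*41 = (13*(12 - 4*(-10)))*41 = (13*(12 + 40))*41 = (13*52)*41 = 676*41 = 27716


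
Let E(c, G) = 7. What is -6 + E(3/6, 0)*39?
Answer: 267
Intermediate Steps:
-6 + E(3/6, 0)*39 = -6 + 7*39 = -6 + 273 = 267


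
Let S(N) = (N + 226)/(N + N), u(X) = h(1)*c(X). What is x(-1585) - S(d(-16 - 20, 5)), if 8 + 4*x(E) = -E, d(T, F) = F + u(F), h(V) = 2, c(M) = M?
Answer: 23173/60 ≈ 386.22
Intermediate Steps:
u(X) = 2*X
d(T, F) = 3*F (d(T, F) = F + 2*F = 3*F)
x(E) = -2 - E/4 (x(E) = -2 + (-E)/4 = -2 - E/4)
S(N) = (226 + N)/(2*N) (S(N) = (226 + N)/((2*N)) = (226 + N)*(1/(2*N)) = (226 + N)/(2*N))
x(-1585) - S(d(-16 - 20, 5)) = (-2 - ¼*(-1585)) - (226 + 3*5)/(2*(3*5)) = (-2 + 1585/4) - (226 + 15)/(2*15) = 1577/4 - 241/(2*15) = 1577/4 - 1*241/30 = 1577/4 - 241/30 = 23173/60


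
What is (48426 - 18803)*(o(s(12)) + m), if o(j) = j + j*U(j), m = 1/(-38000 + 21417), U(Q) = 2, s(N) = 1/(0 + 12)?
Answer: 491119717/66332 ≈ 7404.0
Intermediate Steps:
s(N) = 1/12
m = -1/16583 (m = 1/(-16583) = -1/16583 ≈ -6.0303e-5)
o(j) = 3*j (o(j) = j + j*2 = j + 2*j = 3*j)
(48426 - 18803)*(o(s(12)) + m) = (48426 - 18803)*(3*(1/12) - 1/16583) = 29623*(¼ - 1/16583) = 29623*(16579/66332) = 491119717/66332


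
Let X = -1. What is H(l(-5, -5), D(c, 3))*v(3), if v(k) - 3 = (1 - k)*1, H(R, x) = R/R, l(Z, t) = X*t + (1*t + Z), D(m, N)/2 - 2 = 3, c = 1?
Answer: 1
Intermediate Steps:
D(m, N) = 10 (D(m, N) = 4 + 2*3 = 4 + 6 = 10)
l(Z, t) = Z (l(Z, t) = -t + (1*t + Z) = -t + (t + Z) = -t + (Z + t) = Z)
H(R, x) = 1
v(k) = 4 - k (v(k) = 3 + (1 - k)*1 = 3 + (1 - k) = 4 - k)
H(l(-5, -5), D(c, 3))*v(3) = 1*(4 - 1*3) = 1*(4 - 3) = 1*1 = 1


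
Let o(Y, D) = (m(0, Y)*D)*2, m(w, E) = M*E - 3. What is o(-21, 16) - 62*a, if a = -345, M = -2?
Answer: 22638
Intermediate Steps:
m(w, E) = -3 - 2*E (m(w, E) = -2*E - 3 = -3 - 2*E)
o(Y, D) = 2*D*(-3 - 2*Y) (o(Y, D) = ((-3 - 2*Y)*D)*2 = (D*(-3 - 2*Y))*2 = 2*D*(-3 - 2*Y))
o(-21, 16) - 62*a = 2*16*(-3 - 2*(-21)) - 62*(-345) = 2*16*(-3 + 42) + 21390 = 2*16*39 + 21390 = 1248 + 21390 = 22638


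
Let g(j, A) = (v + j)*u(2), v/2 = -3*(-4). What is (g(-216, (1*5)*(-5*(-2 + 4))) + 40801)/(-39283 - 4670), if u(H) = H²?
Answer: -817/897 ≈ -0.91081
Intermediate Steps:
v = 24 (v = 2*(-3*(-4)) = 2*12 = 24)
g(j, A) = 96 + 4*j (g(j, A) = (24 + j)*2² = (24 + j)*4 = 96 + 4*j)
(g(-216, (1*5)*(-5*(-2 + 4))) + 40801)/(-39283 - 4670) = ((96 + 4*(-216)) + 40801)/(-39283 - 4670) = ((96 - 864) + 40801)/(-43953) = (-768 + 40801)*(-1/43953) = 40033*(-1/43953) = -817/897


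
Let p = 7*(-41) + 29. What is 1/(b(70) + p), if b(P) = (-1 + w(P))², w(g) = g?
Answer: 1/4503 ≈ 0.00022207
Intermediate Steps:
b(P) = (-1 + P)²
p = -258 (p = -287 + 29 = -258)
1/(b(70) + p) = 1/((-1 + 70)² - 258) = 1/(69² - 258) = 1/(4761 - 258) = 1/4503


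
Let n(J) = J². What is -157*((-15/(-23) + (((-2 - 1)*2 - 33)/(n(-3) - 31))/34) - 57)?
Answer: 152056227/17204 ≈ 8838.4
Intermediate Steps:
-157*((-15/(-23) + (((-2 - 1)*2 - 33)/(n(-3) - 31))/34) - 57) = -157*((-15/(-23) + (((-2 - 1)*2 - 33)/((-3)² - 31))/34) - 57) = -157*((-15*(-1/23) + ((-3*2 - 33)/(9 - 31))*(1/34)) - 57) = -157*((15/23 + ((-6 - 33)/(-22))*(1/34)) - 57) = -157*((15/23 - 39*(-1/22)*(1/34)) - 57) = -157*((15/23 + (39/22)*(1/34)) - 57) = -157*((15/23 + 39/748) - 57) = -157*(12117/17204 - 57) = -157*(-968511/17204) = 152056227/17204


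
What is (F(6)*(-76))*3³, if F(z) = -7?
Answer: 14364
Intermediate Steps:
(F(6)*(-76))*3³ = -7*(-76)*3³ = 532*27 = 14364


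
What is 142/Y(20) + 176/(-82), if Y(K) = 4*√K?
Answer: -88/41 + 71*√5/20 ≈ 5.7917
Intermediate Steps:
142/Y(20) + 176/(-82) = 142/((4*√20)) + 176/(-82) = 142/((4*(2*√5))) + 176*(-1/82) = 142/((8*√5)) - 88/41 = 142*(√5/40) - 88/41 = 71*√5/20 - 88/41 = -88/41 + 71*√5/20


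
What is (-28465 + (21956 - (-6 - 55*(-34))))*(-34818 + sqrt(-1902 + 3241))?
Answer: 291531114 - 8373*sqrt(1339) ≈ 2.9122e+8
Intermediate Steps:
(-28465 + (21956 - (-6 - 55*(-34))))*(-34818 + sqrt(-1902 + 3241)) = (-28465 + (21956 - (-6 + 1870)))*(-34818 + sqrt(1339)) = (-28465 + (21956 - 1*1864))*(-34818 + sqrt(1339)) = (-28465 + (21956 - 1864))*(-34818 + sqrt(1339)) = (-28465 + 20092)*(-34818 + sqrt(1339)) = -8373*(-34818 + sqrt(1339)) = 291531114 - 8373*sqrt(1339)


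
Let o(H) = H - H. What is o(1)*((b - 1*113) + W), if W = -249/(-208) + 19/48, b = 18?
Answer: 0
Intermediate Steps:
o(H) = 0
W = 497/312 (W = -249*(-1/208) + 19*(1/48) = 249/208 + 19/48 = 497/312 ≈ 1.5929)
o(1)*((b - 1*113) + W) = 0*((18 - 1*113) + 497/312) = 0*((18 - 113) + 497/312) = 0*(-95 + 497/312) = 0*(-29143/312) = 0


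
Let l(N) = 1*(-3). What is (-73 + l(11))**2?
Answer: 5776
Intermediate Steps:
l(N) = -3
(-73 + l(11))**2 = (-73 - 3)**2 = (-76)**2 = 5776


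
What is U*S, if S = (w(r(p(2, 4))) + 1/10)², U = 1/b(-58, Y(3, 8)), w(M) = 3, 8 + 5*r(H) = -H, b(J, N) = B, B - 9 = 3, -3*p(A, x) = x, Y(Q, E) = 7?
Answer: 961/1200 ≈ 0.80083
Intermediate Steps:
p(A, x) = -x/3
B = 12 (B = 9 + 3 = 12)
b(J, N) = 12
r(H) = -8/5 - H/5 (r(H) = -8/5 + (-H)/5 = -8/5 - H/5)
U = 1/12 ≈ 0.083333
S = 961/100 (S = (3 + 1/10)² = (3 + ⅒)² = (31/10)² = 961/100 ≈ 9.6100)
U*S = (1/12)*(961/100) = 961/1200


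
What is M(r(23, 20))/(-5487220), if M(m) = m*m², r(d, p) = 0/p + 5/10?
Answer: -1/43897760 ≈ -2.2780e-8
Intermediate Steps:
r(d, p) = ½ (r(d, p) = 0 + 5*(⅒) = 0 + ½ = ½)
M(m) = m³
M(r(23, 20))/(-5487220) = (½)³/(-5487220) = (⅛)*(-1/5487220) = -1/43897760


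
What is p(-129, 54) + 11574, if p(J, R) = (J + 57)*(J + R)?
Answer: 16974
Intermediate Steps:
p(J, R) = (57 + J)*(J + R)
p(-129, 54) + 11574 = ((-129)² + 57*(-129) + 57*54 - 129*54) + 11574 = (16641 - 7353 + 3078 - 6966) + 11574 = 5400 + 11574 = 16974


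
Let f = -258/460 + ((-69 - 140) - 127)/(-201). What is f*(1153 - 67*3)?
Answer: 8147692/7705 ≈ 1057.5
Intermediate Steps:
f = 17117/15410 (f = -258*1/460 + (-209 - 127)*(-1/201) = -129/230 - 336*(-1/201) = -129/230 + 112/67 = 17117/15410 ≈ 1.1108)
f*(1153 - 67*3) = 17117*(1153 - 67*3)/15410 = 17117*(1153 - 201)/15410 = (17117/15410)*952 = 8147692/7705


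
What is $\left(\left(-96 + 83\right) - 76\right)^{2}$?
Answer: $7921$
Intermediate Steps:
$\left(\left(-96 + 83\right) - 76\right)^{2} = \left(-13 - 76\right)^{2} = \left(-89\right)^{2} = 7921$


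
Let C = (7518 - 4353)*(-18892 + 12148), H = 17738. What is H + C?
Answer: -21327022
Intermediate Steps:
C = -21344760 (C = 3165*(-6744) = -21344760)
H + C = 17738 - 21344760 = -21327022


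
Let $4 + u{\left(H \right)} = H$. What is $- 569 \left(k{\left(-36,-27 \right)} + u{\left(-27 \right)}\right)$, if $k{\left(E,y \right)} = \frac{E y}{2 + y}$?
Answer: $\frac{994043}{25} \approx 39762.0$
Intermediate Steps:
$u{\left(H \right)} = -4 + H$
$k{\left(E,y \right)} = \frac{E y}{2 + y}$
$- 569 \left(k{\left(-36,-27 \right)} + u{\left(-27 \right)}\right) = - 569 \left(\left(-36\right) \left(-27\right) \frac{1}{2 - 27} - 31\right) = - 569 \left(\left(-36\right) \left(-27\right) \frac{1}{-25} - 31\right) = - 569 \left(\left(-36\right) \left(-27\right) \left(- \frac{1}{25}\right) - 31\right) = - 569 \left(- \frac{972}{25} - 31\right) = \left(-569\right) \left(- \frac{1747}{25}\right) = \frac{994043}{25}$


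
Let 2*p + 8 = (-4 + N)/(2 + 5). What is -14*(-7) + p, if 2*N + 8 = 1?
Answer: 2617/28 ≈ 93.464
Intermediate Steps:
N = -7/2 (N = -4 + (1/2)*1 = -4 + 1/2 = -7/2 ≈ -3.5000)
p = -127/28 (p = -4 + ((-4 - 7/2)/(2 + 5))/2 = -4 + (-15/2/7)/2 = -4 + (-15/2*1/7)/2 = -4 + (1/2)*(-15/14) = -4 - 15/28 = -127/28 ≈ -4.5357)
-14*(-7) + p = -14*(-7) - 127/28 = 98 - 127/28 = 2617/28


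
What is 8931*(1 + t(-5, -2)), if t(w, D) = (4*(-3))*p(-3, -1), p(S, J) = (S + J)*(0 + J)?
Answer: -419757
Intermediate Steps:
p(S, J) = J*(J + S) (p(S, J) = (J + S)*J = J*(J + S))
t(w, D) = -48 (t(w, D) = (4*(-3))*(-(-1 - 3)) = -(-12)*(-4) = -12*4 = -48)
8931*(1 + t(-5, -2)) = 8931*(1 - 48) = 8931*(-47) = -419757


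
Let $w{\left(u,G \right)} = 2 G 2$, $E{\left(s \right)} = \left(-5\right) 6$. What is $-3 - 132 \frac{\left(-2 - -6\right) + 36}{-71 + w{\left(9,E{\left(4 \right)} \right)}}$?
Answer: $\frac{4707}{191} \approx 24.644$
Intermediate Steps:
$E{\left(s \right)} = -30$
$w{\left(u,G \right)} = 4 G$
$-3 - 132 \frac{\left(-2 - -6\right) + 36}{-71 + w{\left(9,E{\left(4 \right)} \right)}} = -3 - 132 \frac{\left(-2 - -6\right) + 36}{-71 + 4 \left(-30\right)} = -3 - 132 \frac{\left(-2 + 6\right) + 36}{-71 - 120} = -3 - 132 \frac{4 + 36}{-191} = -3 - 132 \cdot 40 \left(- \frac{1}{191}\right) = -3 - - \frac{5280}{191} = -3 + \frac{5280}{191} = \frac{4707}{191}$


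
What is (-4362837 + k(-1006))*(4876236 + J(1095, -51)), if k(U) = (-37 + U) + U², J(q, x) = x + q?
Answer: -16347881704320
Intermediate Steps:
J(q, x) = q + x
k(U) = -37 + U + U²
(-4362837 + k(-1006))*(4876236 + J(1095, -51)) = (-4362837 + (-37 - 1006 + (-1006)²))*(4876236 + (1095 - 51)) = (-4362837 + (-37 - 1006 + 1012036))*(4876236 + 1044) = (-4362837 + 1010993)*4877280 = -3351844*4877280 = -16347881704320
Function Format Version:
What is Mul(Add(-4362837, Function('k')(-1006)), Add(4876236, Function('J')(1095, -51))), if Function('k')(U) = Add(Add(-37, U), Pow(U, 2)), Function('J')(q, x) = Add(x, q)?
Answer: -16347881704320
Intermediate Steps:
Function('J')(q, x) = Add(q, x)
Function('k')(U) = Add(-37, U, Pow(U, 2))
Mul(Add(-4362837, Function('k')(-1006)), Add(4876236, Function('J')(1095, -51))) = Mul(Add(-4362837, Add(-37, -1006, Pow(-1006, 2))), Add(4876236, Add(1095, -51))) = Mul(Add(-4362837, Add(-37, -1006, 1012036)), Add(4876236, 1044)) = Mul(Add(-4362837, 1010993), 4877280) = Mul(-3351844, 4877280) = -16347881704320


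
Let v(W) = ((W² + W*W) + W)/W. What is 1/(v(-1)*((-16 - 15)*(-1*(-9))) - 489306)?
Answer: -1/489027 ≈ -2.0449e-6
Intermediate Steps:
v(W) = (W + 2*W²)/W (v(W) = ((W² + W²) + W)/W = (2*W² + W)/W = (W + 2*W²)/W)
1/(v(-1)*((-16 - 15)*(-1*(-9))) - 489306) = 1/((1 + 2*(-1))*((-16 - 15)*(-1*(-9))) - 489306) = 1/((1 - 2)*(-31*9) - 489306) = 1/(-1*(-279) - 489306) = 1/(279 - 489306) = 1/(-489027) = -1/489027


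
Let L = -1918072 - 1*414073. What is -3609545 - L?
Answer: -1277400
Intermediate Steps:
L = -2332145 (L = -1918072 - 414073 = -2332145)
-3609545 - L = -3609545 - 1*(-2332145) = -3609545 + 2332145 = -1277400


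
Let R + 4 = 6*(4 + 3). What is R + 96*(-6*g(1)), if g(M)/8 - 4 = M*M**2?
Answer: -23002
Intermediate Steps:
g(M) = 32 + 8*M**3 (g(M) = 32 + 8*(M*M**2) = 32 + 8*M**3)
R = 38 (R = -4 + 6*(4 + 3) = -4 + 6*7 = -4 + 42 = 38)
R + 96*(-6*g(1)) = 38 + 96*(-6*(32 + 8*1**3)) = 38 + 96*(-6*(32 + 8*1)) = 38 + 96*(-6*(32 + 8)) = 38 + 96*(-6*40) = 38 + 96*(-240) = 38 - 23040 = -23002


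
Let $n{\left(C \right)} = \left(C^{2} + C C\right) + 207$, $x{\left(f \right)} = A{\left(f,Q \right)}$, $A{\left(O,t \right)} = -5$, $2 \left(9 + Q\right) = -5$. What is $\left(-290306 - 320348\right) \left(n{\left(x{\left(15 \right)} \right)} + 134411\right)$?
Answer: $-82235552872$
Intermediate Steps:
$Q = - \frac{23}{2}$ ($Q = -9 + \frac{1}{2} \left(-5\right) = -9 - \frac{5}{2} = - \frac{23}{2} \approx -11.5$)
$x{\left(f \right)} = -5$
$n{\left(C \right)} = 207 + 2 C^{2}$ ($n{\left(C \right)} = \left(C^{2} + C^{2}\right) + 207 = 2 C^{2} + 207 = 207 + 2 C^{2}$)
$\left(-290306 - 320348\right) \left(n{\left(x{\left(15 \right)} \right)} + 134411\right) = \left(-290306 - 320348\right) \left(\left(207 + 2 \left(-5\right)^{2}\right) + 134411\right) = - 610654 \left(\left(207 + 2 \cdot 25\right) + 134411\right) = - 610654 \left(\left(207 + 50\right) + 134411\right) = - 610654 \left(257 + 134411\right) = \left(-610654\right) 134668 = -82235552872$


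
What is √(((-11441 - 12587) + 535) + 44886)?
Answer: 3*√2377 ≈ 146.26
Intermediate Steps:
√(((-11441 - 12587) + 535) + 44886) = √((-24028 + 535) + 44886) = √(-23493 + 44886) = √21393 = 3*√2377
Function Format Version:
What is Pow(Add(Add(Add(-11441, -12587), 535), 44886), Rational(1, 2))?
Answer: Mul(3, Pow(2377, Rational(1, 2))) ≈ 146.26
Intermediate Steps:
Pow(Add(Add(Add(-11441, -12587), 535), 44886), Rational(1, 2)) = Pow(Add(Add(-24028, 535), 44886), Rational(1, 2)) = Pow(Add(-23493, 44886), Rational(1, 2)) = Pow(21393, Rational(1, 2)) = Mul(3, Pow(2377, Rational(1, 2)))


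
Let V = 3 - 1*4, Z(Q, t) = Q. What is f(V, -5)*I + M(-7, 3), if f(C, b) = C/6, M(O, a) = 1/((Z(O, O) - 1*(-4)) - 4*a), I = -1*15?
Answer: 73/30 ≈ 2.4333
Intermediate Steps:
V = -1 (V = 3 - 4 = -1)
I = -15
M(O, a) = 1/(4 + O - 4*a) (M(O, a) = 1/((O - 1*(-4)) - 4*a) = 1/((O + 4) - 4*a) = 1/((4 + O) - 4*a) = 1/(4 + O - 4*a))
f(C, b) = C/6 (f(C, b) = C*(⅙) = C/6)
f(V, -5)*I + M(-7, 3) = ((⅙)*(-1))*(-15) + 1/(4 - 7 - 4*3) = -⅙*(-15) + 1/(4 - 7 - 12) = 5/2 + 1/(-15) = 5/2 - 1/15 = 73/30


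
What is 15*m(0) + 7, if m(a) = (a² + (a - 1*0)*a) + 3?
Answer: 52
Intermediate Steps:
m(a) = 3 + 2*a² (m(a) = (a² + (a + 0)*a) + 3 = (a² + a*a) + 3 = (a² + a²) + 3 = 2*a² + 3 = 3 + 2*a²)
15*m(0) + 7 = 15*(3 + 2*0²) + 7 = 15*(3 + 2*0) + 7 = 15*(3 + 0) + 7 = 15*3 + 7 = 45 + 7 = 52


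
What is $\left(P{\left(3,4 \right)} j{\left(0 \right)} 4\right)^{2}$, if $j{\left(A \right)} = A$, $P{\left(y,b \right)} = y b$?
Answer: $0$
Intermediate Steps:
$P{\left(y,b \right)} = b y$
$\left(P{\left(3,4 \right)} j{\left(0 \right)} 4\right)^{2} = \left(4 \cdot 3 \cdot 0 \cdot 4\right)^{2} = \left(12 \cdot 0 \cdot 4\right)^{2} = \left(0 \cdot 4\right)^{2} = 0^{2} = 0$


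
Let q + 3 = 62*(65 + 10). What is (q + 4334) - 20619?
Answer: -11638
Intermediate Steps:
q = 4647 (q = -3 + 62*(65 + 10) = -3 + 62*75 = -3 + 4650 = 4647)
(q + 4334) - 20619 = (4647 + 4334) - 20619 = 8981 - 20619 = -11638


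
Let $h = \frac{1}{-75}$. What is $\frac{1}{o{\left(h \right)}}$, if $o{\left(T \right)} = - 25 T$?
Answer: $3$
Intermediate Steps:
$h = - \frac{1}{75} \approx -0.013333$
$\frac{1}{o{\left(h \right)}} = \frac{1}{\left(-25\right) \left(- \frac{1}{75}\right)} = \frac{1}{\frac{1}{3}} = 3$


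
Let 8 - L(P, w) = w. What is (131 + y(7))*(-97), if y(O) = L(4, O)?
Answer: -12804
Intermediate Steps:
L(P, w) = 8 - w
y(O) = 8 - O
(131 + y(7))*(-97) = (131 + (8 - 1*7))*(-97) = (131 + (8 - 7))*(-97) = (131 + 1)*(-97) = 132*(-97) = -12804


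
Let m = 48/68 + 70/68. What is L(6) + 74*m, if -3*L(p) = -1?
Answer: 6566/51 ≈ 128.75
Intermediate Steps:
L(p) = ⅓ (L(p) = -⅓*(-1) = ⅓)
m = 59/34 (m = 48*(1/68) + 70*(1/68) = 12/17 + 35/34 = 59/34 ≈ 1.7353)
L(6) + 74*m = ⅓ + 74*(59/34) = ⅓ + 2183/17 = 6566/51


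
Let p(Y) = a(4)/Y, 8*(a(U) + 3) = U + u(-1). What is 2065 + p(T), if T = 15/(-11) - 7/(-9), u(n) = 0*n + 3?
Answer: 959843/464 ≈ 2068.6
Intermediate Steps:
u(n) = 3 (u(n) = 0 + 3 = 3)
T = -58/99 (T = 15*(-1/11) - 7*(-⅑) = -15/11 + 7/9 = -58/99 ≈ -0.58586)
a(U) = -21/8 + U/8 (a(U) = -3 + (U + 3)/8 = -3 + (3 + U)/8 = -3 + (3/8 + U/8) = -21/8 + U/8)
p(Y) = -17/(8*Y) (p(Y) = (-21/8 + (⅛)*4)/Y = (-21/8 + ½)/Y = -17/(8*Y))
2065 + p(T) = 2065 - 17/(8*(-58/99)) = 2065 - 17/8*(-99/58) = 2065 + 1683/464 = 959843/464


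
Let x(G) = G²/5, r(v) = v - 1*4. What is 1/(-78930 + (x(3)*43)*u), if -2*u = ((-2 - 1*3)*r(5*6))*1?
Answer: -1/73899 ≈ -1.3532e-5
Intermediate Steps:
r(v) = -4 + v (r(v) = v - 4 = -4 + v)
u = 65 (u = -(-2 - 1*3)*(-4 + 5*6)/2 = -(-2 - 3)*(-4 + 30)/2 = -(-5*26)/2 = -(-65) = -½*(-130) = 65)
x(G) = G²/5 (x(G) = G²*(⅕) = G²/5)
1/(-78930 + (x(3)*43)*u) = 1/(-78930 + (((⅕)*3²)*43)*65) = 1/(-78930 + (((⅕)*9)*43)*65) = 1/(-78930 + ((9/5)*43)*65) = 1/(-78930 + (387/5)*65) = 1/(-78930 + 5031) = 1/(-73899) = -1/73899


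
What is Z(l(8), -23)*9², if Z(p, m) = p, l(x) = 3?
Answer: 243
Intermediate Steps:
Z(l(8), -23)*9² = 3*9² = 3*81 = 243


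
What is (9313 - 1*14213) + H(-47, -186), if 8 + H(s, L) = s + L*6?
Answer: -6071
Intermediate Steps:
H(s, L) = -8 + s + 6*L (H(s, L) = -8 + (s + L*6) = -8 + (s + 6*L) = -8 + s + 6*L)
(9313 - 1*14213) + H(-47, -186) = (9313 - 1*14213) + (-8 - 47 + 6*(-186)) = (9313 - 14213) + (-8 - 47 - 1116) = -4900 - 1171 = -6071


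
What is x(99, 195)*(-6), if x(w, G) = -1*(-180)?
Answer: -1080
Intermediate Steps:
x(w, G) = 180
x(99, 195)*(-6) = 180*(-6) = -1080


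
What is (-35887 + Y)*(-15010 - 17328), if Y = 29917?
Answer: 193057860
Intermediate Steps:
(-35887 + Y)*(-15010 - 17328) = (-35887 + 29917)*(-15010 - 17328) = -5970*(-32338) = 193057860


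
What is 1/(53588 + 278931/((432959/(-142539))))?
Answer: -432959/16557138917 ≈ -2.6149e-5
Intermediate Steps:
1/(53588 + 278931/((432959/(-142539)))) = 1/(53588 + 278931/((432959*(-1/142539)))) = 1/(53588 + 278931/(-432959/142539)) = 1/(53588 + 278931*(-142539/432959)) = 1/(53588 - 39758545809/432959) = 1/(-16557138917/432959) = -432959/16557138917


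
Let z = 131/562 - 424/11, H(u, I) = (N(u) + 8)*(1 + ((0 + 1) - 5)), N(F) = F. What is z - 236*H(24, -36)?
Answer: 139822545/6182 ≈ 22618.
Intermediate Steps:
H(u, I) = -24 - 3*u (H(u, I) = (u + 8)*(1 + ((0 + 1) - 5)) = (8 + u)*(1 + (1 - 5)) = (8 + u)*(1 - 4) = (8 + u)*(-3) = -24 - 3*u)
z = -236847/6182 (z = 131*(1/562) - 424*1/11 = 131/562 - 424/11 = -236847/6182 ≈ -38.312)
z - 236*H(24, -36) = -236847/6182 - 236*(-24 - 3*24) = -236847/6182 - 236*(-24 - 72) = -236847/6182 - 236*(-96) = -236847/6182 + 22656 = 139822545/6182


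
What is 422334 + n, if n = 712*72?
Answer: 473598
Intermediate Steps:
n = 51264
422334 + n = 422334 + 51264 = 473598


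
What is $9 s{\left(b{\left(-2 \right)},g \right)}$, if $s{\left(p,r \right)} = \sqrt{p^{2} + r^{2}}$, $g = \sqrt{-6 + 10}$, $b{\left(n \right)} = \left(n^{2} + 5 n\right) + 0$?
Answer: $18 \sqrt{10} \approx 56.921$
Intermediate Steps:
$b{\left(n \right)} = n^{2} + 5 n$
$g = 2$ ($g = \sqrt{4} = 2$)
$9 s{\left(b{\left(-2 \right)},g \right)} = 9 \sqrt{\left(- 2 \left(5 - 2\right)\right)^{2} + 2^{2}} = 9 \sqrt{\left(\left(-2\right) 3\right)^{2} + 4} = 9 \sqrt{\left(-6\right)^{2} + 4} = 9 \sqrt{36 + 4} = 9 \sqrt{40} = 9 \cdot 2 \sqrt{10} = 18 \sqrt{10}$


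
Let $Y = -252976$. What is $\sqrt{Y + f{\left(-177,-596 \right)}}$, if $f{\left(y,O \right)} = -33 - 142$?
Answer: $i \sqrt{253151} \approx 503.14 i$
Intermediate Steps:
$f{\left(y,O \right)} = -175$ ($f{\left(y,O \right)} = -33 - 142 = -175$)
$\sqrt{Y + f{\left(-177,-596 \right)}} = \sqrt{-252976 - 175} = \sqrt{-253151} = i \sqrt{253151}$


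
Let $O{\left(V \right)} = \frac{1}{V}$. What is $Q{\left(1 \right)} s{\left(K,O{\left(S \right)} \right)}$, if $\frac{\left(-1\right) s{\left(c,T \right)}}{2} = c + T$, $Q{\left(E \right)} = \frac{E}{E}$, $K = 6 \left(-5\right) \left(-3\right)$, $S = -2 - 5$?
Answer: $- \frac{1258}{7} \approx -179.71$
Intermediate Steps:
$S = -7$
$K = 90$ ($K = \left(-30\right) \left(-3\right) = 90$)
$Q{\left(E \right)} = 1$
$s{\left(c,T \right)} = - 2 T - 2 c$ ($s{\left(c,T \right)} = - 2 \left(c + T\right) = - 2 \left(T + c\right) = - 2 T - 2 c$)
$Q{\left(1 \right)} s{\left(K,O{\left(S \right)} \right)} = 1 \left(- \frac{2}{-7} - 180\right) = 1 \left(\left(-2\right) \left(- \frac{1}{7}\right) - 180\right) = 1 \left(\frac{2}{7} - 180\right) = 1 \left(- \frac{1258}{7}\right) = - \frac{1258}{7}$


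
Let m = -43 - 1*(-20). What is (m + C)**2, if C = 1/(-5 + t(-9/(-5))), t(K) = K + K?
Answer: 27556/49 ≈ 562.37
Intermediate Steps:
t(K) = 2*K
m = -23 (m = -43 + 20 = -23)
C = -5/7 (C = 1/(-5 + 2*(-9/(-5))) = 1/(-5 + 2*(-9*(-1/5))) = 1/(-5 + 2*(9/5)) = 1/(-5 + 18/5) = 1/(-7/5) = -5/7 ≈ -0.71429)
(m + C)**2 = (-23 - 5/7)**2 = (-166/7)**2 = 27556/49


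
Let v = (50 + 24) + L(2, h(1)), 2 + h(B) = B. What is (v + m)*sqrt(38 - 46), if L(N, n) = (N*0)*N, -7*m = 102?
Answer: 832*I*sqrt(2)/7 ≈ 168.09*I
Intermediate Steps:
m = -102/7 (m = -1/7*102 = -102/7 ≈ -14.571)
h(B) = -2 + B
L(N, n) = 0 (L(N, n) = 0*N = 0)
v = 74 (v = (50 + 24) + 0 = 74 + 0 = 74)
(v + m)*sqrt(38 - 46) = (74 - 102/7)*sqrt(38 - 46) = 416*sqrt(-8)/7 = 416*(2*I*sqrt(2))/7 = 832*I*sqrt(2)/7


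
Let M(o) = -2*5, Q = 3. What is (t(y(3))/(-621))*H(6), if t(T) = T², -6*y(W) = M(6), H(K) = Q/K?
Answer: -25/11178 ≈ -0.0022365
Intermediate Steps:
M(o) = -10
H(K) = 3/K
y(W) = 5/3 (y(W) = -⅙*(-10) = 5/3)
(t(y(3))/(-621))*H(6) = ((5/3)²/(-621))*(3/6) = ((25/9)*(-1/621))*(3*(⅙)) = -25/5589*½ = -25/11178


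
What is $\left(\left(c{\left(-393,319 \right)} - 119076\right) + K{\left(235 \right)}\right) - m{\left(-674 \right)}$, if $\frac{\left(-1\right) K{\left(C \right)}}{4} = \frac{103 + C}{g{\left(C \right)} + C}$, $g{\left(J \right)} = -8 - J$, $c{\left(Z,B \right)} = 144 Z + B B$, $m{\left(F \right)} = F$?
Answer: $-73064$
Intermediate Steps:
$c{\left(Z,B \right)} = B^{2} + 144 Z$ ($c{\left(Z,B \right)} = 144 Z + B^{2} = B^{2} + 144 Z$)
$K{\left(C \right)} = \frac{103}{2} + \frac{C}{2}$ ($K{\left(C \right)} = - 4 \frac{103 + C}{\left(-8 - C\right) + C} = - 4 \frac{103 + C}{-8} = - 4 \left(103 + C\right) \left(- \frac{1}{8}\right) = - 4 \left(- \frac{103}{8} - \frac{C}{8}\right) = \frac{103}{2} + \frac{C}{2}$)
$\left(\left(c{\left(-393,319 \right)} - 119076\right) + K{\left(235 \right)}\right) - m{\left(-674 \right)} = \left(\left(\left(319^{2} + 144 \left(-393\right)\right) - 119076\right) + \left(\frac{103}{2} + \frac{1}{2} \cdot 235\right)\right) - -674 = \left(\left(\left(101761 - 56592\right) - 119076\right) + \left(\frac{103}{2} + \frac{235}{2}\right)\right) + 674 = \left(\left(45169 - 119076\right) + 169\right) + 674 = \left(-73907 + 169\right) + 674 = -73738 + 674 = -73064$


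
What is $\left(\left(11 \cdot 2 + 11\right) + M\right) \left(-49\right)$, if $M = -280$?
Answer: $12103$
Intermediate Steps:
$\left(\left(11 \cdot 2 + 11\right) + M\right) \left(-49\right) = \left(\left(11 \cdot 2 + 11\right) - 280\right) \left(-49\right) = \left(\left(22 + 11\right) - 280\right) \left(-49\right) = \left(33 - 280\right) \left(-49\right) = \left(-247\right) \left(-49\right) = 12103$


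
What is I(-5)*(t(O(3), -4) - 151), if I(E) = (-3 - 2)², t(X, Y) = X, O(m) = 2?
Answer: -3725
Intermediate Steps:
I(E) = 25 (I(E) = (-5)² = 25)
I(-5)*(t(O(3), -4) - 151) = 25*(2 - 151) = 25*(-149) = -3725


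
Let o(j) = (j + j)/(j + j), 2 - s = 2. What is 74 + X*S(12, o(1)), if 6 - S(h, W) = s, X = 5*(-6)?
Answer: -106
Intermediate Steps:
X = -30
s = 0 (s = 2 - 1*2 = 2 - 2 = 0)
o(j) = 1 (o(j) = (2*j)/((2*j)) = (2*j)*(1/(2*j)) = 1)
S(h, W) = 6 (S(h, W) = 6 - 1*0 = 6 + 0 = 6)
74 + X*S(12, o(1)) = 74 - 30*6 = 74 - 180 = -106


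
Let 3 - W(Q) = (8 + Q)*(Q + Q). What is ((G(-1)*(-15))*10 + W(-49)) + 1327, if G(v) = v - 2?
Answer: -2238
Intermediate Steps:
G(v) = -2 + v
W(Q) = 3 - 2*Q*(8 + Q) (W(Q) = 3 - (8 + Q)*(Q + Q) = 3 - (8 + Q)*2*Q = 3 - 2*Q*(8 + Q))
((G(-1)*(-15))*10 + W(-49)) + 1327 = (((-2 - 1)*(-15))*10 + (3 - 16*(-49) - 2*(-49)**2)) + 1327 = (-3*(-15)*10 + (3 + 784 - 2*2401)) + 1327 = (45*10 + (3 + 784 - 4802)) + 1327 = (450 - 4015) + 1327 = -3565 + 1327 = -2238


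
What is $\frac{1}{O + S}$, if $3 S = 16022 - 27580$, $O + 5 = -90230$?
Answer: $- \frac{3}{282263} \approx -1.0628 \cdot 10^{-5}$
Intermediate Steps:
$O = -90235$ ($O = -5 - 90230 = -90235$)
$S = - \frac{11558}{3}$ ($S = \frac{16022 - 27580}{3} = \frac{1}{3} \left(-11558\right) = - \frac{11558}{3} \approx -3852.7$)
$\frac{1}{O + S} = \frac{1}{-90235 - \frac{11558}{3}} = \frac{1}{- \frac{282263}{3}} = - \frac{3}{282263}$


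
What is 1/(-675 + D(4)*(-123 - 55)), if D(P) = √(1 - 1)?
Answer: -1/675 ≈ -0.0014815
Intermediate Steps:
D(P) = 0 (D(P) = √0 = 0)
1/(-675 + D(4)*(-123 - 55)) = 1/(-675 + 0*(-123 - 55)) = 1/(-675 + 0*(-178)) = 1/(-675 + 0) = 1/(-675) = -1/675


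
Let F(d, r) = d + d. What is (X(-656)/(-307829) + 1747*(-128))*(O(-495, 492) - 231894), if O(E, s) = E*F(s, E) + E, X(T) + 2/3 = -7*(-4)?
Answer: 49525000932733902/307829 ≈ 1.6088e+11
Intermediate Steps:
F(d, r) = 2*d
X(T) = 82/3 (X(T) = -⅔ - 7*(-4) = -⅔ + 28 = 82/3)
O(E, s) = E + 2*E*s (O(E, s) = E*(2*s) + E = 2*E*s + E = E + 2*E*s)
(X(-656)/(-307829) + 1747*(-128))*(O(-495, 492) - 231894) = ((82/3)/(-307829) + 1747*(-128))*(-495*(1 + 2*492) - 231894) = ((82/3)*(-1/307829) - 223616)*(-495*(1 + 984) - 231894) = (-82/923487 - 223616)*(-495*985 - 231894) = -206506469074*(-487575 - 231894)/923487 = -206506469074/923487*(-719469) = 49525000932733902/307829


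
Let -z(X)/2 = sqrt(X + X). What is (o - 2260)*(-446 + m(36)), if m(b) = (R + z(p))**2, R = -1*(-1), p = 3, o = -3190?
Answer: 2294450 + 21800*sqrt(6) ≈ 2.3478e+6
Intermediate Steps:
z(X) = -2*sqrt(2)*sqrt(X) (z(X) = -2*sqrt(X + X) = -2*sqrt(2)*sqrt(X))
R = 1
m(b) = (1 - 2*sqrt(6))**2 (m(b) = (1 - 2*sqrt(2)*sqrt(3))**2 = (1 - 2*sqrt(6))**2)
(o - 2260)*(-446 + m(36)) = (-3190 - 2260)*(-446 + (25 - 4*sqrt(6))) = -5450*(-421 - 4*sqrt(6)) = 2294450 + 21800*sqrt(6)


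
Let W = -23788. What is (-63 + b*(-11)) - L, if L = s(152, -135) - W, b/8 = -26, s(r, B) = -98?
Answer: -21465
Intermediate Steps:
b = -208 (b = 8*(-26) = -208)
L = 23690 (L = -98 - 1*(-23788) = -98 + 23788 = 23690)
(-63 + b*(-11)) - L = (-63 - 208*(-11)) - 1*23690 = (-63 + 2288) - 23690 = 2225 - 23690 = -21465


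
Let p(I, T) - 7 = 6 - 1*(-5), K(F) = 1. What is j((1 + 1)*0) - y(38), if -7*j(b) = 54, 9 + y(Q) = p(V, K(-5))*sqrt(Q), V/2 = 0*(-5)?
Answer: 9/7 - 18*sqrt(38) ≈ -109.67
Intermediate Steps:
V = 0 (V = 2*(0*(-5)) = 2*0 = 0)
p(I, T) = 18 (p(I, T) = 7 + (6 - 1*(-5)) = 7 + (6 + 5) = 7 + 11 = 18)
y(Q) = -9 + 18*sqrt(Q)
j(b) = -54/7 (j(b) = -1/7*54 = -54/7)
j((1 + 1)*0) - y(38) = -54/7 - (-9 + 18*sqrt(38)) = -54/7 + (9 - 18*sqrt(38)) = 9/7 - 18*sqrt(38)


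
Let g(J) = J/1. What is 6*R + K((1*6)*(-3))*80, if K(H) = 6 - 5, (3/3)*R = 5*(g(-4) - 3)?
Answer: -130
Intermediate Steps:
g(J) = J (g(J) = J*1 = J)
R = -35 (R = 5*(-4 - 3) = 5*(-7) = -35)
K(H) = 1
6*R + K((1*6)*(-3))*80 = 6*(-35) + 1*80 = -210 + 80 = -130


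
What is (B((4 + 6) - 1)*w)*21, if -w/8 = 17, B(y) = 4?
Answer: -11424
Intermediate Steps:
w = -136 (w = -8*17 = -136)
(B((4 + 6) - 1)*w)*21 = (4*(-136))*21 = -544*21 = -11424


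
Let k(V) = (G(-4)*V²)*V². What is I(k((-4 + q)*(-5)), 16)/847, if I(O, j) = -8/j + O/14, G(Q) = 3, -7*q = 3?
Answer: 865792534/14235529 ≈ 60.819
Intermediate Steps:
q = -3/7 (q = -⅐*3 = -3/7 ≈ -0.42857)
k(V) = 3*V⁴ (k(V) = (3*V²)*V² = 3*V⁴)
I(O, j) = -8/j + O/14 (I(O, j) = -8/j + O*(1/14) = -8/j + O/14)
I(k((-4 + q)*(-5)), 16)/847 = (-8/16 + (3*((-4 - 3/7)*(-5))⁴)/14)/847 = (-8*1/16 + (3*(-31/7*(-5))⁴)/14)*(1/847) = (-½ + (3*(155/7)⁴)/14)*(1/847) = (-½ + (3*(577200625/2401))/14)*(1/847) = (-½ + (1/14)*(1731601875/2401))*(1/847) = (-½ + 1731601875/33614)*(1/847) = (865792534/16807)*(1/847) = 865792534/14235529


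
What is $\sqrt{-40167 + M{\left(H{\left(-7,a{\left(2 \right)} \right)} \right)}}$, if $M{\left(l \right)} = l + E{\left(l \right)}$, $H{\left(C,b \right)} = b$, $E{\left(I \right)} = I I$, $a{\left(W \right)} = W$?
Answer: $i \sqrt{40161} \approx 200.4 i$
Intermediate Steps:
$E{\left(I \right)} = I^{2}$
$M{\left(l \right)} = l + l^{2}$
$\sqrt{-40167 + M{\left(H{\left(-7,a{\left(2 \right)} \right)} \right)}} = \sqrt{-40167 + 2 \left(1 + 2\right)} = \sqrt{-40167 + 2 \cdot 3} = \sqrt{-40167 + 6} = \sqrt{-40161} = i \sqrt{40161}$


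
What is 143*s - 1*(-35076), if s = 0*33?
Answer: 35076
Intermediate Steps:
s = 0
143*s - 1*(-35076) = 143*0 - 1*(-35076) = 0 + 35076 = 35076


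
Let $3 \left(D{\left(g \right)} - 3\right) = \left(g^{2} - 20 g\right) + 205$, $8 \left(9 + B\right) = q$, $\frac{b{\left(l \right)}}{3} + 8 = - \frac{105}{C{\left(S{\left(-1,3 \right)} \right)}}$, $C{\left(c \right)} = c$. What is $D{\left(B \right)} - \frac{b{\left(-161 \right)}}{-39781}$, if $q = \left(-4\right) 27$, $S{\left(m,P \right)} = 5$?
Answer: $\frac{186213817}{477372} \approx 390.08$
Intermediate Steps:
$b{\left(l \right)} = -87$ ($b{\left(l \right)} = -24 + 3 \left(- \frac{105}{5}\right) = -24 + 3 \left(\left(-105\right) \frac{1}{5}\right) = -24 + 3 \left(-21\right) = -24 - 63 = -87$)
$q = -108$
$B = - \frac{45}{2}$ ($B = -9 + \frac{1}{8} \left(-108\right) = -9 - \frac{27}{2} = - \frac{45}{2} \approx -22.5$)
$D{\left(g \right)} = \frac{214}{3} - \frac{20 g}{3} + \frac{g^{2}}{3}$ ($D{\left(g \right)} = 3 + \frac{\left(g^{2} - 20 g\right) + 205}{3} = 3 + \frac{205 + g^{2} - 20 g}{3} = 3 + \left(\frac{205}{3} - \frac{20 g}{3} + \frac{g^{2}}{3}\right) = \frac{214}{3} - \frac{20 g}{3} + \frac{g^{2}}{3}$)
$D{\left(B \right)} - \frac{b{\left(-161 \right)}}{-39781} = \left(\frac{214}{3} - -150 + \frac{\left(- \frac{45}{2}\right)^{2}}{3}\right) - - \frac{87}{-39781} = \left(\frac{214}{3} + 150 + \frac{1}{3} \cdot \frac{2025}{4}\right) - \left(-87\right) \left(- \frac{1}{39781}\right) = \left(\frac{214}{3} + 150 + \frac{675}{4}\right) - \frac{87}{39781} = \frac{4681}{12} - \frac{87}{39781} = \frac{186213817}{477372}$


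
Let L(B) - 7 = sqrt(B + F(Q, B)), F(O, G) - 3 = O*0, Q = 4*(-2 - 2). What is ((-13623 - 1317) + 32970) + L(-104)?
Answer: 18037 + I*sqrt(101) ≈ 18037.0 + 10.05*I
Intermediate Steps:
Q = -16 (Q = 4*(-4) = -16)
F(O, G) = 3 (F(O, G) = 3 + O*0 = 3 + 0 = 3)
L(B) = 7 + sqrt(3 + B) (L(B) = 7 + sqrt(B + 3) = 7 + sqrt(3 + B))
((-13623 - 1317) + 32970) + L(-104) = ((-13623 - 1317) + 32970) + (7 + sqrt(3 - 104)) = (-14940 + 32970) + (7 + sqrt(-101)) = 18030 + (7 + I*sqrt(101)) = 18037 + I*sqrt(101)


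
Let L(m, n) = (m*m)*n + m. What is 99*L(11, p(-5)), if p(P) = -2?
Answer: -22869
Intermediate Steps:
L(m, n) = m + n*m² (L(m, n) = m²*n + m = n*m² + m = m + n*m²)
99*L(11, p(-5)) = 99*(11*(1 + 11*(-2))) = 99*(11*(1 - 22)) = 99*(11*(-21)) = 99*(-231) = -22869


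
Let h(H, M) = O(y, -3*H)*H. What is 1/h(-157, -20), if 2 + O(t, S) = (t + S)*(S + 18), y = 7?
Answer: -1/36697180 ≈ -2.7250e-8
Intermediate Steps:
O(t, S) = -2 + (18 + S)*(S + t) (O(t, S) = -2 + (t + S)*(S + 18) = -2 + (S + t)*(18 + S) = -2 + (18 + S)*(S + t))
h(H, M) = H*(124 - 75*H + 9*H**2) (h(H, M) = (-2 + (-3*H)**2 + 18*(-3*H) + 18*7 - 3*H*7)*H = (-2 + 9*H**2 - 54*H + 126 - 21*H)*H = (124 - 75*H + 9*H**2)*H = H*(124 - 75*H + 9*H**2))
1/h(-157, -20) = 1/(-157*(124 - 75*(-157) + 9*(-157)**2)) = 1/(-157*(124 + 11775 + 9*24649)) = 1/(-157*(124 + 11775 + 221841)) = 1/(-157*233740) = 1/(-36697180) = -1/36697180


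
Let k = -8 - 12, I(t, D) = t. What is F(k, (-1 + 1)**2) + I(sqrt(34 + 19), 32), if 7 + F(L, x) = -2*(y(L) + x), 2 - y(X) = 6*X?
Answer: -251 + sqrt(53) ≈ -243.72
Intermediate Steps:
y(X) = 2 - 6*X
k = -20
F(L, x) = -11 - 2*x + 12*L (F(L, x) = -7 - 2*((2 - 6*L) + x) = -7 - 2*(2 + x - 6*L) = -7 + (-4 - 2*x + 12*L) = -11 - 2*x + 12*L)
F(k, (-1 + 1)**2) + I(sqrt(34 + 19), 32) = (-11 - 2*(-1 + 1)**2 + 12*(-20)) + sqrt(34 + 19) = (-11 - 2*0**2 - 240) + sqrt(53) = (-11 - 2*0 - 240) + sqrt(53) = (-11 + 0 - 240) + sqrt(53) = -251 + sqrt(53)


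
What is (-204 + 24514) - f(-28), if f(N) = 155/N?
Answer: 680835/28 ≈ 24316.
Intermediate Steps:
(-204 + 24514) - f(-28) = (-204 + 24514) - 155/(-28) = 24310 - 155*(-1)/28 = 24310 - 1*(-155/28) = 24310 + 155/28 = 680835/28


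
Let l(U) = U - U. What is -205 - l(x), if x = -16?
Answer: -205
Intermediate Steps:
l(U) = 0
-205 - l(x) = -205 - 1*0 = -205 + 0 = -205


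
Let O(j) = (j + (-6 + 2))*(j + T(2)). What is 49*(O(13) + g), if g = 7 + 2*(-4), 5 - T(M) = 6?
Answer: 5243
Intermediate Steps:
T(M) = -1 (T(M) = 5 - 1*6 = 5 - 6 = -1)
g = -1 (g = 7 - 8 = -1)
O(j) = (-1 + j)*(-4 + j) (O(j) = (j + (-6 + 2))*(j - 1) = (j - 4)*(-1 + j) = (-4 + j)*(-1 + j) = (-1 + j)*(-4 + j))
49*(O(13) + g) = 49*((4 + 13² - 5*13) - 1) = 49*((4 + 169 - 65) - 1) = 49*(108 - 1) = 49*107 = 5243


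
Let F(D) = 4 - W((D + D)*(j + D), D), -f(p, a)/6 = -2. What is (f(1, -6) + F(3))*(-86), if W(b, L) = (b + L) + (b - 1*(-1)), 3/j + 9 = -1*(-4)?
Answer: 7224/5 ≈ 1444.8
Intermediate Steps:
f(p, a) = 12 (f(p, a) = -6*(-2) = 12)
j = -3/5 (j = 3/(-9 - 1*(-4)) = 3/(-9 + 4) = 3/(-5) = 3*(-1/5) = -3/5 ≈ -0.60000)
W(b, L) = 1 + L + 2*b (W(b, L) = (L + b) + (b + 1) = (L + b) + (1 + b) = 1 + L + 2*b)
F(D) = 3 - D - 4*D*(-3/5 + D) (F(D) = 4 - (1 + D + 2*((D + D)*(-3/5 + D))) = 4 - (1 + D + 2*((2*D)*(-3/5 + D))) = 4 - (1 + D + 2*(2*D*(-3/5 + D))) = 4 - (1 + D + 4*D*(-3/5 + D)) = 4 + (-1 - D - 4*D*(-3/5 + D)) = 3 - D - 4*D*(-3/5 + D))
(f(1, -6) + F(3))*(-86) = (12 + (3 - 4*3**2 + (7/5)*3))*(-86) = (12 + (3 - 4*9 + 21/5))*(-86) = (12 + (3 - 36 + 21/5))*(-86) = (12 - 144/5)*(-86) = -84/5*(-86) = 7224/5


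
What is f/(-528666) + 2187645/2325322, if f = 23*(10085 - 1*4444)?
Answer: 213709819831/307329670113 ≈ 0.69538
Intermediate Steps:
f = 129743 (f = 23*(10085 - 4444) = 23*5641 = 129743)
f/(-528666) + 2187645/2325322 = 129743/(-528666) + 2187645/2325322 = 129743*(-1/528666) + 2187645*(1/2325322) = -129743/528666 + 2187645/2325322 = 213709819831/307329670113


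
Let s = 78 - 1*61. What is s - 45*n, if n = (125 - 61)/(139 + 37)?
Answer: 7/11 ≈ 0.63636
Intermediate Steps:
s = 17 (s = 78 - 61 = 17)
n = 4/11 (n = 64/176 = 64*(1/176) = 4/11 ≈ 0.36364)
s - 45*n = 17 - 45*4/11 = 17 - 180/11 = 7/11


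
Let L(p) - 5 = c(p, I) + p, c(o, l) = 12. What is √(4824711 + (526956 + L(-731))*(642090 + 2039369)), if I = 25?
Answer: √1411101171789 ≈ 1.1879e+6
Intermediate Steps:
L(p) = 17 + p (L(p) = 5 + (12 + p) = 17 + p)
√(4824711 + (526956 + L(-731))*(642090 + 2039369)) = √(4824711 + (526956 + (17 - 731))*(642090 + 2039369)) = √(4824711 + (526956 - 714)*2681459) = √(4824711 + 526242*2681459) = √(4824711 + 1411096347078) = √1411101171789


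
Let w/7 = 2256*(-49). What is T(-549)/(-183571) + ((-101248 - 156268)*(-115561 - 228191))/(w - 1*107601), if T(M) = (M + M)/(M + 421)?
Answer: -346666794450668983/3451757472832 ≈ -1.0043e+5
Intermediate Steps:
w = -773808 (w = 7*(2256*(-49)) = 7*(-110544) = -773808)
T(M) = 2*M/(421 + M) (T(M) = (2*M)/(421 + M) = 2*M/(421 + M))
T(-549)/(-183571) + ((-101248 - 156268)*(-115561 - 228191))/(w - 1*107601) = (2*(-549)/(421 - 549))/(-183571) + ((-101248 - 156268)*(-115561 - 228191))/(-773808 - 1*107601) = (2*(-549)/(-128))*(-1/183571) + (-257516*(-343752))/(-773808 - 107601) = (2*(-549)*(-1/128))*(-1/183571) + 88521640032/(-881409) = (549/64)*(-1/183571) + 88521640032*(-1/881409) = -549/11748544 - 29507213344/293803 = -346666794450668983/3451757472832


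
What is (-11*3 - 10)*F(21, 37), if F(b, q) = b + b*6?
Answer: -6321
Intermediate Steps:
F(b, q) = 7*b (F(b, q) = b + 6*b = 7*b)
(-11*3 - 10)*F(21, 37) = (-11*3 - 10)*(7*21) = (-33 - 10)*147 = -43*147 = -6321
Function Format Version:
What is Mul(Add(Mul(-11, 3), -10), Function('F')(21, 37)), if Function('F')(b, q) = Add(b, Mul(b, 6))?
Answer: -6321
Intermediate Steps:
Function('F')(b, q) = Mul(7, b) (Function('F')(b, q) = Add(b, Mul(6, b)) = Mul(7, b))
Mul(Add(Mul(-11, 3), -10), Function('F')(21, 37)) = Mul(Add(Mul(-11, 3), -10), Mul(7, 21)) = Mul(Add(-33, -10), 147) = Mul(-43, 147) = -6321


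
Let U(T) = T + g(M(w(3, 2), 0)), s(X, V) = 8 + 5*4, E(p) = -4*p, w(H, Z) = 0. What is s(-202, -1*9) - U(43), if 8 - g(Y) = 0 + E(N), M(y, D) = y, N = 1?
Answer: -27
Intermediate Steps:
g(Y) = 12 (g(Y) = 8 - (0 - 4*1) = 8 - (0 - 4) = 8 - 1*(-4) = 8 + 4 = 12)
s(X, V) = 28 (s(X, V) = 8 + 20 = 28)
U(T) = 12 + T (U(T) = T + 12 = 12 + T)
s(-202, -1*9) - U(43) = 28 - (12 + 43) = 28 - 1*55 = 28 - 55 = -27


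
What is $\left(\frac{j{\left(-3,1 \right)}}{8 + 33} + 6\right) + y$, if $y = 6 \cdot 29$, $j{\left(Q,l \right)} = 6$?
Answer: $\frac{7386}{41} \approx 180.15$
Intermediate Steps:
$y = 174$
$\left(\frac{j{\left(-3,1 \right)}}{8 + 33} + 6\right) + y = \left(\frac{6}{8 + 33} + 6\right) + 174 = \left(\frac{6}{41} + 6\right) + 174 = \frac{252}{41} + 174 = \frac{7386}{41}$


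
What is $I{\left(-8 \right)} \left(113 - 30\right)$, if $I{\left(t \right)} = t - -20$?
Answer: $996$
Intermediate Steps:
$I{\left(t \right)} = 20 + t$ ($I{\left(t \right)} = t + 20 = 20 + t$)
$I{\left(-8 \right)} \left(113 - 30\right) = \left(20 - 8\right) \left(113 - 30\right) = 12 \cdot 83 = 996$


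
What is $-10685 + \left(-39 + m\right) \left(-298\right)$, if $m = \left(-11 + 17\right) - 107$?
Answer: $31035$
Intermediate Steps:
$m = -101$ ($m = 6 - 107 = -101$)
$-10685 + \left(-39 + m\right) \left(-298\right) = -10685 + \left(-39 - 101\right) \left(-298\right) = -10685 - -41720 = -10685 + 41720 = 31035$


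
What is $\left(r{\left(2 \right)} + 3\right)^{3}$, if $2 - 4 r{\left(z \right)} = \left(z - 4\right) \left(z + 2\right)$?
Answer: $\frac{1331}{8} \approx 166.38$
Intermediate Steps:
$r{\left(z \right)} = \frac{1}{2} - \frac{\left(-4 + z\right) \left(2 + z\right)}{4}$ ($r{\left(z \right)} = \frac{1}{2} - \frac{\left(z - 4\right) \left(z + 2\right)}{4} = \frac{1}{2} - \frac{\left(-4 + z\right) \left(2 + z\right)}{4}$)
$\left(r{\left(2 \right)} + 3\right)^{3} = \left(\left(\frac{5}{2} + \frac{1}{2} \cdot 2 - \frac{2^{2}}{4}\right) + 3\right)^{3} = \left(\left(\frac{5}{2} + 1 - 1\right) + 3\right)^{3} = \left(\frac{5}{2} + 3\right)^{3} = \left(\frac{11}{2}\right)^{3} = \frac{1331}{8}$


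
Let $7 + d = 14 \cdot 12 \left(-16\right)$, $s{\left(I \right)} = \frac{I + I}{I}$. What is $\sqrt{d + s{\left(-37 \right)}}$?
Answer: $i \sqrt{2693} \approx 51.894 i$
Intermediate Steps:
$s{\left(I \right)} = 2$ ($s{\left(I \right)} = \frac{2 I}{I} = 2$)
$d = -2695$ ($d = -7 + 14 \cdot 12 \left(-16\right) = -7 + 168 \left(-16\right) = -7 - 2688 = -2695$)
$\sqrt{d + s{\left(-37 \right)}} = \sqrt{-2695 + 2} = \sqrt{-2693} = i \sqrt{2693}$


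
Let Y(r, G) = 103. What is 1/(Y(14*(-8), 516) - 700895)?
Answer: -1/700792 ≈ -1.4270e-6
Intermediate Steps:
1/(Y(14*(-8), 516) - 700895) = 1/(103 - 700895) = 1/(-700792) = -1/700792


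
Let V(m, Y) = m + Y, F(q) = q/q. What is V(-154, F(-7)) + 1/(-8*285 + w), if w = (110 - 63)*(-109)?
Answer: -1132660/7403 ≈ -153.00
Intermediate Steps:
F(q) = 1
V(m, Y) = Y + m
w = -5123 (w = 47*(-109) = -5123)
V(-154, F(-7)) + 1/(-8*285 + w) = (1 - 154) + 1/(-8*285 - 5123) = -153 + 1/(-2280 - 5123) = -153 + 1/(-7403) = -153 - 1/7403 = -1132660/7403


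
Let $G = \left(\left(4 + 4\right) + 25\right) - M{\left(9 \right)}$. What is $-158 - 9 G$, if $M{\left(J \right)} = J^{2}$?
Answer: $274$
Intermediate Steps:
$G = -48$ ($G = \left(\left(4 + 4\right) + 25\right) - 9^{2} = \left(8 + 25\right) - 81 = 33 - 81 = -48$)
$-158 - 9 G = -158 - -432 = -158 + 432 = 274$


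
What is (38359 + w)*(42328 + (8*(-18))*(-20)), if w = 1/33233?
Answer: 57630464366784/33233 ≈ 1.7341e+9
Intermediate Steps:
w = 1/33233 ≈ 3.0091e-5
(38359 + w)*(42328 + (8*(-18))*(-20)) = (38359 + 1/33233)*(42328 + (8*(-18))*(-20)) = 1274784648*(42328 - 144*(-20))/33233 = 1274784648*(42328 + 2880)/33233 = (1274784648/33233)*45208 = 57630464366784/33233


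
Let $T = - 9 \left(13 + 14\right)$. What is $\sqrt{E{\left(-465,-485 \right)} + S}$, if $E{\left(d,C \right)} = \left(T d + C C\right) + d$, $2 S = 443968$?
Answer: $\sqrt{569739} \approx 754.81$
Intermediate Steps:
$T = -243$ ($T = \left(-9\right) 27 = -243$)
$S = 221984$ ($S = \frac{1}{2} \cdot 443968 = 221984$)
$E{\left(d,C \right)} = C^{2} - 242 d$ ($E{\left(d,C \right)} = \left(- 243 d + C C\right) + d = \left(- 243 d + C^{2}\right) + d = \left(C^{2} - 243 d\right) + d = C^{2} - 242 d$)
$\sqrt{E{\left(-465,-485 \right)} + S} = \sqrt{\left(\left(-485\right)^{2} - -112530\right) + 221984} = \sqrt{\left(235225 + 112530\right) + 221984} = \sqrt{347755 + 221984} = \sqrt{569739}$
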